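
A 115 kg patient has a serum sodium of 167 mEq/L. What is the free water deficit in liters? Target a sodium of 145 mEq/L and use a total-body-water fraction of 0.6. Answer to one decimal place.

10.5 L

TBW = 0.6 · 115 = 69 L
Free water deficit = TBW · (Na/145 − 1)
= 69 · (167/145 − 1)
= 69 · 0.1517
= 10.47 L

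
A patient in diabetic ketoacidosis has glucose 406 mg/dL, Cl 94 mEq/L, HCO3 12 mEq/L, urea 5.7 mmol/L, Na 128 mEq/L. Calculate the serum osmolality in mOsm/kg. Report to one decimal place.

Calculated osmolality = 2·Na + glucose/18 + urea
= 2·128 + 406/18 + 5.7
= 256 + 22.56 + 5.70
= 284.26 mOsm/kg

284.3 mOsm/kg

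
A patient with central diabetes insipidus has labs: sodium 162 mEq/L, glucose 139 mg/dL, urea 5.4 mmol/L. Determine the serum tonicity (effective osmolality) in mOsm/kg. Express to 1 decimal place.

331.7 mOsm/kg

Effective osmolality excludes urea (freely permeant across cell membranes):
2·Na + glucose/18
= 2·162 + 139/18
= 324 + 7.72
= 331.72 mOsm/kg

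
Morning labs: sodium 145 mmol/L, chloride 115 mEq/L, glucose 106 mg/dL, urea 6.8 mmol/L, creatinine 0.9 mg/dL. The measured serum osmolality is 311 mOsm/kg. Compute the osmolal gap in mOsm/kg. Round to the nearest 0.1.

8.3 mOsm/kg

Calculated osmolality = 2·Na + glucose/18 + urea
= 2·145 + 106/18 + 6.8
= 290 + 5.89 + 6.80
= 302.69 mOsm/kg ≈ 302.7 mOsm/kg
Osmolar gap = measured − calculated = 311 − 302.7 = 8.3 mOsm/kg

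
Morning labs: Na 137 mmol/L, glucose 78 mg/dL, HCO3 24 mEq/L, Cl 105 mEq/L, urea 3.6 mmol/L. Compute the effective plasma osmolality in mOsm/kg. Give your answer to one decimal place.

278.3 mOsm/kg

Effective osmolality excludes urea (freely permeant across cell membranes):
2·Na + glucose/18
= 2·137 + 78/18
= 274 + 4.33
= 278.33 mOsm/kg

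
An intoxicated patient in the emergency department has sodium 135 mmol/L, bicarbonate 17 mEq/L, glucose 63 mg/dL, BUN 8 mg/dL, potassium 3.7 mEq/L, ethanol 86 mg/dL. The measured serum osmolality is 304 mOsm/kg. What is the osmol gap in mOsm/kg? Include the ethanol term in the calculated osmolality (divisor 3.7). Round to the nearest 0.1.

Calculated osmolality = 2·Na + glucose/18 + BUN/2.8 + ethanol/3.7
= 2·135 + 63/18 + 8/2.8 + 86/3.7
= 270 + 3.50 + 2.86 + 23.24
= 299.6 mOsm/kg ≈ 299.6 mOsm/kg
Osmolar gap = measured − calculated = 304 − 299.6 = 4.4 mOsm/kg

4.4 mOsm/kg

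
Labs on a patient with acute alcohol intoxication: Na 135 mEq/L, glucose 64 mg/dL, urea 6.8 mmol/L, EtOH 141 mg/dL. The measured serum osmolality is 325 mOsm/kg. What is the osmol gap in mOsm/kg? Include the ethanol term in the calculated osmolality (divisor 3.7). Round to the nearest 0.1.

6.5 mOsm/kg

Calculated osmolality = 2·Na + glucose/18 + urea + ethanol/3.7
= 2·135 + 64/18 + 6.8 + 141/3.7
= 270 + 3.56 + 6.80 + 38.11
= 318.47 mOsm/kg ≈ 318.5 mOsm/kg
Osmolar gap = measured − calculated = 325 − 318.5 = 6.5 mOsm/kg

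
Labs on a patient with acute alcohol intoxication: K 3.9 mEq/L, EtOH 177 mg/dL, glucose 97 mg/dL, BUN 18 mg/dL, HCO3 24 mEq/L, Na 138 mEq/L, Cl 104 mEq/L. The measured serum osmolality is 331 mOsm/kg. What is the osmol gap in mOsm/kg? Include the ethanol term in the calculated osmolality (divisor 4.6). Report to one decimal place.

4.7 mOsm/kg

Calculated osmolality = 2·Na + glucose/18 + BUN/2.8 + ethanol/4.6
= 2·138 + 97/18 + 18/2.8 + 177/4.6
= 276 + 5.39 + 6.43 + 38.48
= 326.3 mOsm/kg ≈ 326.3 mOsm/kg
Osmolar gap = measured − calculated = 331 − 326.3 = 4.7 mOsm/kg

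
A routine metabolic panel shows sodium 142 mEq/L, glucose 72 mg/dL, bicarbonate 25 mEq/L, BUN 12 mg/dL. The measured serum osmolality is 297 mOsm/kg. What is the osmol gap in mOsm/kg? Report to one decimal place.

4.7 mOsm/kg

Calculated osmolality = 2·Na + glucose/18 + BUN/2.8
= 2·142 + 72/18 + 12/2.8
= 284 + 4 + 4.29
= 292.29 mOsm/kg ≈ 292.3 mOsm/kg
Osmolar gap = measured − calculated = 297 − 292.3 = 4.7 mOsm/kg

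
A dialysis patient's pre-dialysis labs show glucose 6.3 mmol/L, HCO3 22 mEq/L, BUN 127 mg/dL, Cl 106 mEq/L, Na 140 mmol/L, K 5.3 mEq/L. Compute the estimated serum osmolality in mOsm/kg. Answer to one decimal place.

331.7 mOsm/kg

Calculated osmolality = 2·Na + glucose + BUN/2.8
= 2·140 + 6.3 + 127/2.8
= 280 + 6.30 + 45.36
= 331.66 mOsm/kg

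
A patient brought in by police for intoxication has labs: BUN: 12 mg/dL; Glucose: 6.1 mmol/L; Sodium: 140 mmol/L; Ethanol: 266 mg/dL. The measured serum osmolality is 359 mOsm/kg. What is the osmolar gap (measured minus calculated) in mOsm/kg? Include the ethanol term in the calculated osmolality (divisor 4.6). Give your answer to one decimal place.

10.8 mOsm/kg

Calculated osmolality = 2·Na + glucose + BUN/2.8 + ethanol/4.6
= 2·140 + 6.1 + 12/2.8 + 266/4.6
= 280 + 6.10 + 4.29 + 57.83
= 348.22 mOsm/kg ≈ 348.2 mOsm/kg
Osmolar gap = measured − calculated = 359 − 348.2 = 10.8 mOsm/kg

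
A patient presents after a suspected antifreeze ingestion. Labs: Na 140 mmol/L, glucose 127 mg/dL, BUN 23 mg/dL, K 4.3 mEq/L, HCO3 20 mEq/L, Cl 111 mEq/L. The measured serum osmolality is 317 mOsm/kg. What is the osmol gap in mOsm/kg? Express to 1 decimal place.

21.7 mOsm/kg

Calculated osmolality = 2·Na + glucose/18 + BUN/2.8
= 2·140 + 127/18 + 23/2.8
= 280 + 7.06 + 8.21
= 295.27 mOsm/kg ≈ 295.3 mOsm/kg
Osmolar gap = measured − calculated = 317 − 295.3 = 21.7 mOsm/kg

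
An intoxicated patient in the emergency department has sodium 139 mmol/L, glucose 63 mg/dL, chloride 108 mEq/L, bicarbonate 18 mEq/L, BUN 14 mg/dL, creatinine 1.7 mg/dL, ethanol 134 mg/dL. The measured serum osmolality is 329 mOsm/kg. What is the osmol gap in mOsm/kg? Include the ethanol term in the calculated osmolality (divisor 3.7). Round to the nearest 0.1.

Calculated osmolality = 2·Na + glucose/18 + BUN/2.8 + ethanol/3.7
= 2·139 + 63/18 + 14/2.8 + 134/3.7
= 278 + 3.50 + 5 + 36.22
= 322.72 mOsm/kg ≈ 322.7 mOsm/kg
Osmolar gap = measured − calculated = 329 − 322.7 = 6.3 mOsm/kg

6.3 mOsm/kg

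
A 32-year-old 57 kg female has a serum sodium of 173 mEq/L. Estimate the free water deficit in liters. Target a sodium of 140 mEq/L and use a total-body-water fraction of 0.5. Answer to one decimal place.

6.7 L

TBW = 0.5 · 57 = 28.5 L
Free water deficit = TBW · (Na/140 − 1)
= 28.5 · (173/140 − 1)
= 28.5 · 0.2357
= 6.72 L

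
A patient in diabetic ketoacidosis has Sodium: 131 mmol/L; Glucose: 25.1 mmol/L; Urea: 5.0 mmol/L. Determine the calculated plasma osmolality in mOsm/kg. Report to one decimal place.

292.1 mOsm/kg

Calculated osmolality = 2·Na + glucose + urea
= 2·131 + 25.1 + 5
= 262 + 25.10 + 5
= 292.1 mOsm/kg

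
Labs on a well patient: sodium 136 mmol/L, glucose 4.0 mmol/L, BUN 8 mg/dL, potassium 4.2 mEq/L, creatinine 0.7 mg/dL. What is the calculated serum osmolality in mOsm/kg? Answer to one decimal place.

Calculated osmolality = 2·Na + glucose + BUN/2.8
= 2·136 + 4 + 8/2.8
= 272 + 4 + 2.86
= 278.86 mOsm/kg

278.9 mOsm/kg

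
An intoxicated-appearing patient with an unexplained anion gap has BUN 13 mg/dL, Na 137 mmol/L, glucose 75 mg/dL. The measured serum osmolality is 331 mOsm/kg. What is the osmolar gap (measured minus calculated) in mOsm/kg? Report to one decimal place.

Calculated osmolality = 2·Na + glucose/18 + BUN/2.8
= 2·137 + 75/18 + 13/2.8
= 274 + 4.17 + 4.64
= 282.81 mOsm/kg ≈ 282.8 mOsm/kg
Osmolar gap = measured − calculated = 331 − 282.8 = 48.2 mOsm/kg

48.2 mOsm/kg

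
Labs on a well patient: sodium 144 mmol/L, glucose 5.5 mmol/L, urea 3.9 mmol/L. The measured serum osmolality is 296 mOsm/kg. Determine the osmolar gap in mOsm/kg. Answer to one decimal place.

-1.4 mOsm/kg

Calculated osmolality = 2·Na + glucose + urea
= 2·144 + 5.5 + 3.9
= 288 + 5.50 + 3.90
= 297.4 mOsm/kg ≈ 297.4 mOsm/kg
Osmolar gap = measured − calculated = 296 − 297.4 = -1.4 mOsm/kg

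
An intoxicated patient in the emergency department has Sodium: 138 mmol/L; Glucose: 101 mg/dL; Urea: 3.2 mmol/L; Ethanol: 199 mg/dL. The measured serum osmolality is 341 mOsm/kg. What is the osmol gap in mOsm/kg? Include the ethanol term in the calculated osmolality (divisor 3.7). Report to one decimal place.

2.4 mOsm/kg

Calculated osmolality = 2·Na + glucose/18 + urea + ethanol/3.7
= 2·138 + 101/18 + 3.2 + 199/3.7
= 276 + 5.61 + 3.20 + 53.78
= 338.59 mOsm/kg ≈ 338.6 mOsm/kg
Osmolar gap = measured − calculated = 341 − 338.6 = 2.4 mOsm/kg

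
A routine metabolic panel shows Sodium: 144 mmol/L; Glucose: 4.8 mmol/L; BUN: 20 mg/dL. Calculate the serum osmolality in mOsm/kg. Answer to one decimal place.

Calculated osmolality = 2·Na + glucose + BUN/2.8
= 2·144 + 4.8 + 20/2.8
= 288 + 4.80 + 7.14
= 299.94 mOsm/kg

299.9 mOsm/kg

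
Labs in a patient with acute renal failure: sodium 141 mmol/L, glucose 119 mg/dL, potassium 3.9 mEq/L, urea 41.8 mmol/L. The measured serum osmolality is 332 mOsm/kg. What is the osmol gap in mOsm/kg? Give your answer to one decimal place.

Calculated osmolality = 2·Na + glucose/18 + urea
= 2·141 + 119/18 + 41.8
= 282 + 6.61 + 41.80
= 330.41 mOsm/kg ≈ 330.4 mOsm/kg
Osmolar gap = measured − calculated = 332 − 330.4 = 1.6 mOsm/kg

1.6 mOsm/kg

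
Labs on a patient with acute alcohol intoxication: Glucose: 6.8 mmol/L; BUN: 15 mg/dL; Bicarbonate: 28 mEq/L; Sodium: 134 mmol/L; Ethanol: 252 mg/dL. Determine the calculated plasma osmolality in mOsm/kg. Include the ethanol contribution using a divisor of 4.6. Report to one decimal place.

Calculated osmolality = 2·Na + glucose + BUN/2.8 + ethanol/4.6
= 2·134 + 6.8 + 15/2.8 + 252/4.6
= 268 + 6.80 + 5.36 + 54.78
= 334.94 mOsm/kg

334.9 mOsm/kg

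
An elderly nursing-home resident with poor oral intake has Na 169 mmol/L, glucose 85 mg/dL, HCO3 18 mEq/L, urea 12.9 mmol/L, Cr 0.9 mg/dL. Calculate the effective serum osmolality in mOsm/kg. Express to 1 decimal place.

342.7 mOsm/kg

Effective osmolality excludes urea (freely permeant across cell membranes):
2·Na + glucose/18
= 2·169 + 85/18
= 338 + 4.72
= 342.72 mOsm/kg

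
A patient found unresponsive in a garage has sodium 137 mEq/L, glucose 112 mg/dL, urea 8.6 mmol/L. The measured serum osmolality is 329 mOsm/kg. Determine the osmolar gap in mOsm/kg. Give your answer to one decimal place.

Calculated osmolality = 2·Na + glucose/18 + urea
= 2·137 + 112/18 + 8.6
= 274 + 6.22 + 8.60
= 288.82 mOsm/kg ≈ 288.8 mOsm/kg
Osmolar gap = measured − calculated = 329 − 288.8 = 40.2 mOsm/kg

40.2 mOsm/kg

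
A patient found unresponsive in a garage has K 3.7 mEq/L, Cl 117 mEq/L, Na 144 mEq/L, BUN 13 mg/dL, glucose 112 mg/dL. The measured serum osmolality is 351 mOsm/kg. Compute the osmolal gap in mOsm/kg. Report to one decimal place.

Calculated osmolality = 2·Na + glucose/18 + BUN/2.8
= 2·144 + 112/18 + 13/2.8
= 288 + 6.22 + 4.64
= 298.86 mOsm/kg ≈ 298.9 mOsm/kg
Osmolar gap = measured − calculated = 351 − 298.9 = 52.1 mOsm/kg

52.1 mOsm/kg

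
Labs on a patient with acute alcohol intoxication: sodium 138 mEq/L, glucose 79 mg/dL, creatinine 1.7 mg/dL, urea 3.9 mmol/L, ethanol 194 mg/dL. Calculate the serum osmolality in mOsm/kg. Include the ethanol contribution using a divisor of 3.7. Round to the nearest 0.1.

336.7 mOsm/kg

Calculated osmolality = 2·Na + glucose/18 + urea + ethanol/3.7
= 2·138 + 79/18 + 3.9 + 194/3.7
= 276 + 4.39 + 3.90 + 52.43
= 336.72 mOsm/kg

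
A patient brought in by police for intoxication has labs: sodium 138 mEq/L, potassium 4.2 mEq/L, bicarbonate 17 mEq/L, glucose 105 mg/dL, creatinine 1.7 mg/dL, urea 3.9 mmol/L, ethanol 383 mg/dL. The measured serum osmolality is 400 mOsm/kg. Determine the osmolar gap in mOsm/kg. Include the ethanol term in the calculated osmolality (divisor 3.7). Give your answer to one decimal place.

10.8 mOsm/kg

Calculated osmolality = 2·Na + glucose/18 + urea + ethanol/3.7
= 2·138 + 105/18 + 3.9 + 383/3.7
= 276 + 5.83 + 3.90 + 103.51
= 389.24 mOsm/kg ≈ 389.2 mOsm/kg
Osmolar gap = measured − calculated = 400 − 389.2 = 10.8 mOsm/kg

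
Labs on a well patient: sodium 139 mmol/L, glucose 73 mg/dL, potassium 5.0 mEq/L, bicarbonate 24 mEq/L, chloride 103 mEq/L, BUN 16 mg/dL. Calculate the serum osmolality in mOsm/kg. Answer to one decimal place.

287.8 mOsm/kg

Calculated osmolality = 2·Na + glucose/18 + BUN/2.8
= 2·139 + 73/18 + 16/2.8
= 278 + 4.06 + 5.71
= 287.77 mOsm/kg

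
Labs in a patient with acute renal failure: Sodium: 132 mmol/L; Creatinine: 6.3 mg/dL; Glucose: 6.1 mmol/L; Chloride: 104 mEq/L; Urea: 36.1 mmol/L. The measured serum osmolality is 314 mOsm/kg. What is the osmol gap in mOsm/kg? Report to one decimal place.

7.8 mOsm/kg

Calculated osmolality = 2·Na + glucose + urea
= 2·132 + 6.1 + 36.1
= 264 + 6.10 + 36.10
= 306.2 mOsm/kg ≈ 306.2 mOsm/kg
Osmolar gap = measured − calculated = 314 − 306.2 = 7.8 mOsm/kg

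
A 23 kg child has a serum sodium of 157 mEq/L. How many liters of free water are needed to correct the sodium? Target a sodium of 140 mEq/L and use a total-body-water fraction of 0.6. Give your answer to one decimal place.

TBW = 0.6 · 23 = 13.8 L
Free water deficit = TBW · (Na/140 − 1)
= 13.8 · (157/140 − 1)
= 13.8 · 0.1214
= 1.68 L

1.7 L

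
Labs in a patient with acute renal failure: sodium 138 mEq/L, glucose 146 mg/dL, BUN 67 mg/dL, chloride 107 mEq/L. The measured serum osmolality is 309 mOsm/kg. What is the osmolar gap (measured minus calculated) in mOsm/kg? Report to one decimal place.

1.0 mOsm/kg

Calculated osmolality = 2·Na + glucose/18 + BUN/2.8
= 2·138 + 146/18 + 67/2.8
= 276 + 8.11 + 23.93
= 308.04 mOsm/kg ≈ 308.0 mOsm/kg
Osmolar gap = measured − calculated = 309 − 308.0 = 1.0 mOsm/kg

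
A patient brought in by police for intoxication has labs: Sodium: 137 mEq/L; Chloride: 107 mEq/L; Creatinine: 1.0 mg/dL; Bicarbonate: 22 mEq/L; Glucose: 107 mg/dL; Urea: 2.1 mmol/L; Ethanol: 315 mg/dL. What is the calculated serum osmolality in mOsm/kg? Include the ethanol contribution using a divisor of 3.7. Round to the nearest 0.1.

Calculated osmolality = 2·Na + glucose/18 + urea + ethanol/3.7
= 2·137 + 107/18 + 2.1 + 315/3.7
= 274 + 5.94 + 2.10 + 85.14
= 367.18 mOsm/kg

367.2 mOsm/kg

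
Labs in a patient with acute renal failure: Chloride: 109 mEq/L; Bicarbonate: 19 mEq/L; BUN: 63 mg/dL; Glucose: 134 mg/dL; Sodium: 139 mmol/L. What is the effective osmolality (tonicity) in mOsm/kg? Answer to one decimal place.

285.4 mOsm/kg

Effective osmolality excludes urea (freely permeant across cell membranes):
2·Na + glucose/18
= 2·139 + 134/18
= 278 + 7.44
= 285.44 mOsm/kg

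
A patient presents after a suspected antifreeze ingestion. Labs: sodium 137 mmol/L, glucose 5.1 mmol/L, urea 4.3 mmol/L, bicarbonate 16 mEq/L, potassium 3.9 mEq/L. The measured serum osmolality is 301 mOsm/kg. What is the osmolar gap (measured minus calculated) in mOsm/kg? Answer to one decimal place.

17.6 mOsm/kg

Calculated osmolality = 2·Na + glucose + urea
= 2·137 + 5.1 + 4.3
= 274 + 5.10 + 4.30
= 283.4 mOsm/kg ≈ 283.4 mOsm/kg
Osmolar gap = measured − calculated = 301 − 283.4 = 17.6 mOsm/kg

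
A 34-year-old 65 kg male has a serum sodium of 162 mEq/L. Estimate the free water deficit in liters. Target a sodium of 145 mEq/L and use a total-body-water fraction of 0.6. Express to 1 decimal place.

TBW = 0.6 · 65 = 39 L
Free water deficit = TBW · (Na/145 − 1)
= 39 · (162/145 − 1)
= 39 · 0.1172
= 4.57 L

4.6 L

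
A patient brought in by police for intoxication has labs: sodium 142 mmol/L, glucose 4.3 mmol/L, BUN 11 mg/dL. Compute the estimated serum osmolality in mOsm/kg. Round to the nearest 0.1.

Calculated osmolality = 2·Na + glucose + BUN/2.8
= 2·142 + 4.3 + 11/2.8
= 284 + 4.30 + 3.93
= 292.23 mOsm/kg

292.2 mOsm/kg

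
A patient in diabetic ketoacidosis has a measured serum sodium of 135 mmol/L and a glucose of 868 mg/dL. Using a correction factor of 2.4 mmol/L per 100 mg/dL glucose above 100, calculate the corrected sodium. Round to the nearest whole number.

Corrected Na = measured Na + 2.4 · (glucose − 100)/100
= 135 + 2.4 · (868 − 100)/100
= 135 + 18.4
= 153.4 mmol/L

153 mmol/L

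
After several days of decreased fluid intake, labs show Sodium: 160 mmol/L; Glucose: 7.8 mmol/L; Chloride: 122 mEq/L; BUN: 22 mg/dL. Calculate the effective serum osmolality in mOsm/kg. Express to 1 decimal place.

327.8 mOsm/kg

Effective osmolality excludes urea (freely permeant across cell membranes):
2·Na + glucose
= 2·160 + 7.8
= 320 + 7.8
= 327.8 mOsm/kg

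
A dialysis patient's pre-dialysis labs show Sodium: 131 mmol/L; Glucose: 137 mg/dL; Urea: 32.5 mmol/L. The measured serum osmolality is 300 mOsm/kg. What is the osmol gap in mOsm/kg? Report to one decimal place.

-2.1 mOsm/kg

Calculated osmolality = 2·Na + glucose/18 + urea
= 2·131 + 137/18 + 32.5
= 262 + 7.61 + 32.50
= 302.11 mOsm/kg ≈ 302.1 mOsm/kg
Osmolar gap = measured − calculated = 300 − 302.1 = -2.1 mOsm/kg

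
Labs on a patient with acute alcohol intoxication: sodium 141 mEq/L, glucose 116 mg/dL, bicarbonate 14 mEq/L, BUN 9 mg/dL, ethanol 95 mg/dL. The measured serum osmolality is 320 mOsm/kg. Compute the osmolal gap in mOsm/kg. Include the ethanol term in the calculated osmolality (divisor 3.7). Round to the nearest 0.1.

2.7 mOsm/kg

Calculated osmolality = 2·Na + glucose/18 + BUN/2.8 + ethanol/3.7
= 2·141 + 116/18 + 9/2.8 + 95/3.7
= 282 + 6.44 + 3.21 + 25.68
= 317.33 mOsm/kg ≈ 317.3 mOsm/kg
Osmolar gap = measured − calculated = 320 − 317.3 = 2.7 mOsm/kg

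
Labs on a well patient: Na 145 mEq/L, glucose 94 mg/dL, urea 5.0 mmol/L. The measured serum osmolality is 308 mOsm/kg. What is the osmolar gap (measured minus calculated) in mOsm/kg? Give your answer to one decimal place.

Calculated osmolality = 2·Na + glucose/18 + urea
= 2·145 + 94/18 + 5
= 290 + 5.22 + 5
= 300.22 mOsm/kg ≈ 300.2 mOsm/kg
Osmolar gap = measured − calculated = 308 − 300.2 = 7.8 mOsm/kg

7.8 mOsm/kg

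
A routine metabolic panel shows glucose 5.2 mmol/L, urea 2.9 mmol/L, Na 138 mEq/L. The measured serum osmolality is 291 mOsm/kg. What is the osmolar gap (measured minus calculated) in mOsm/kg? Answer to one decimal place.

6.9 mOsm/kg

Calculated osmolality = 2·Na + glucose + urea
= 2·138 + 5.2 + 2.9
= 276 + 5.20 + 2.90
= 284.1 mOsm/kg ≈ 284.1 mOsm/kg
Osmolar gap = measured − calculated = 291 − 284.1 = 6.9 mOsm/kg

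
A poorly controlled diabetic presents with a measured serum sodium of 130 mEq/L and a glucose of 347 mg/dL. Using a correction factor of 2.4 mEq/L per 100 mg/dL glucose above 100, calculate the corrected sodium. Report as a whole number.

Corrected Na = measured Na + 2.4 · (glucose − 100)/100
= 130 + 2.4 · (347 − 100)/100
= 130 + 5.9
= 135.9 mEq/L

136 mEq/L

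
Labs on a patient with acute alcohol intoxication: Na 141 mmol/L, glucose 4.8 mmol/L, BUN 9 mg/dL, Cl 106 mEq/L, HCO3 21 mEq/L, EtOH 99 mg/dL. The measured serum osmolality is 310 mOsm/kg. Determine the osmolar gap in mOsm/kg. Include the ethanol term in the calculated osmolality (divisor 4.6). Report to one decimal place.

Calculated osmolality = 2·Na + glucose + BUN/2.8 + ethanol/4.6
= 2·141 + 4.8 + 9/2.8 + 99/4.6
= 282 + 4.80 + 3.21 + 21.52
= 311.53 mOsm/kg ≈ 311.5 mOsm/kg
Osmolar gap = measured − calculated = 310 − 311.5 = -1.5 mOsm/kg

-1.5 mOsm/kg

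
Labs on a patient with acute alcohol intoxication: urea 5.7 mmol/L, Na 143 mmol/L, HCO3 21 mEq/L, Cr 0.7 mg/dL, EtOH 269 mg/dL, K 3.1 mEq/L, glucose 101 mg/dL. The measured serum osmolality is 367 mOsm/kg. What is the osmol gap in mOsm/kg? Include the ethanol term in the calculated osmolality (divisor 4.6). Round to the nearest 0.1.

11.2 mOsm/kg

Calculated osmolality = 2·Na + glucose/18 + urea + ethanol/4.6
= 2·143 + 101/18 + 5.7 + 269/4.6
= 286 + 5.61 + 5.70 + 58.48
= 355.79 mOsm/kg ≈ 355.8 mOsm/kg
Osmolar gap = measured − calculated = 367 − 355.8 = 11.2 mOsm/kg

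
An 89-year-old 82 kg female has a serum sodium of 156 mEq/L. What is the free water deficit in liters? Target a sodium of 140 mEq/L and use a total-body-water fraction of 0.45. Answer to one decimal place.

TBW = 0.45 · 82 = 36.9 L
Free water deficit = TBW · (Na/140 − 1)
= 36.9 · (156/140 − 1)
= 36.9 · 0.1143
= 4.22 L

4.2 L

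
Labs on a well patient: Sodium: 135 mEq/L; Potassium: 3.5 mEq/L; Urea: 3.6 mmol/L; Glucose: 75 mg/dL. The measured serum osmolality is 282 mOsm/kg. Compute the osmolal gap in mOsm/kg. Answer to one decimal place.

4.2 mOsm/kg

Calculated osmolality = 2·Na + glucose/18 + urea
= 2·135 + 75/18 + 3.6
= 270 + 4.17 + 3.60
= 277.77 mOsm/kg ≈ 277.8 mOsm/kg
Osmolar gap = measured − calculated = 282 − 277.8 = 4.2 mOsm/kg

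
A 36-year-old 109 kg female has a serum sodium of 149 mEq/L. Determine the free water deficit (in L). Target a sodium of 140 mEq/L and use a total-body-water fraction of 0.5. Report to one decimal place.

3.5 L

TBW = 0.5 · 109 = 54.5 L
Free water deficit = TBW · (Na/140 − 1)
= 54.5 · (149/140 − 1)
= 54.5 · 0.0643
= 3.5 L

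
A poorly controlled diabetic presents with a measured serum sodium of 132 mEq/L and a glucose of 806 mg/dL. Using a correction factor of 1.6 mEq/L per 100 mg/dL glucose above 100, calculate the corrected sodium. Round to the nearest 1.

143 mEq/L

Corrected Na = measured Na + 1.6 · (glucose − 100)/100
= 132 + 1.6 · (806 − 100)/100
= 132 + 11.3
= 143.3 mEq/L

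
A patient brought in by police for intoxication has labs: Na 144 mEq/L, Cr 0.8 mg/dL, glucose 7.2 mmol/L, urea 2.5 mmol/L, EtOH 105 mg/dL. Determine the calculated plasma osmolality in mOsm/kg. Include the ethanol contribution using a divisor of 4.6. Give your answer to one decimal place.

Calculated osmolality = 2·Na + glucose + urea + ethanol/4.6
= 2·144 + 7.2 + 2.5 + 105/4.6
= 288 + 7.20 + 2.50 + 22.83
= 320.53 mOsm/kg

320.5 mOsm/kg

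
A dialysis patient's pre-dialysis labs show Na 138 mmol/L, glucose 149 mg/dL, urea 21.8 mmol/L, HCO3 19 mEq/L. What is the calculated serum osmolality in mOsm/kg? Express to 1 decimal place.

306.1 mOsm/kg

Calculated osmolality = 2·Na + glucose/18 + urea
= 2·138 + 149/18 + 21.8
= 276 + 8.28 + 21.80
= 306.08 mOsm/kg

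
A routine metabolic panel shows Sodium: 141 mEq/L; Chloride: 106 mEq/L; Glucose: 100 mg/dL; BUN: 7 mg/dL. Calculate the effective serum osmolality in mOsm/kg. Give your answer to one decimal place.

Effective osmolality excludes urea (freely permeant across cell membranes):
2·Na + glucose/18
= 2·141 + 100/18
= 282 + 5.56
= 287.56 mOsm/kg

287.6 mOsm/kg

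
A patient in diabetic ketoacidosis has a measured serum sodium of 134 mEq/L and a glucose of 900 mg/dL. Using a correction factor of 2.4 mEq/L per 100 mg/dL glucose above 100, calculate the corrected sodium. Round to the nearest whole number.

153 mEq/L

Corrected Na = measured Na + 2.4 · (glucose − 100)/100
= 134 + 2.4 · (900 − 100)/100
= 134 + 19.2
= 153.2 mEq/L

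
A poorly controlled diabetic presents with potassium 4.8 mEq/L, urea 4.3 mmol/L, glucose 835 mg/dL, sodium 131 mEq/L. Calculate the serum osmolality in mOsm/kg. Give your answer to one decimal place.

312.7 mOsm/kg

Calculated osmolality = 2·Na + glucose/18 + urea
= 2·131 + 835/18 + 4.3
= 262 + 46.39 + 4.30
= 312.69 mOsm/kg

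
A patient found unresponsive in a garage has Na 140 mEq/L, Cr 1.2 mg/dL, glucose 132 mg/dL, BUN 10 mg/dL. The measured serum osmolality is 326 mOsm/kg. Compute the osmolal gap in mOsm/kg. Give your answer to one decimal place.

35.1 mOsm/kg

Calculated osmolality = 2·Na + glucose/18 + BUN/2.8
= 2·140 + 132/18 + 10/2.8
= 280 + 7.33 + 3.57
= 290.9 mOsm/kg ≈ 290.9 mOsm/kg
Osmolar gap = measured − calculated = 326 − 290.9 = 35.1 mOsm/kg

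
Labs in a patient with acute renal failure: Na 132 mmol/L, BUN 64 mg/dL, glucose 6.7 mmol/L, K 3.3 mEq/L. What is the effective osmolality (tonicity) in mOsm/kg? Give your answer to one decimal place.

Effective osmolality excludes urea (freely permeant across cell membranes):
2·Na + glucose
= 2·132 + 6.7
= 264 + 6.7
= 270.7 mOsm/kg

270.7 mOsm/kg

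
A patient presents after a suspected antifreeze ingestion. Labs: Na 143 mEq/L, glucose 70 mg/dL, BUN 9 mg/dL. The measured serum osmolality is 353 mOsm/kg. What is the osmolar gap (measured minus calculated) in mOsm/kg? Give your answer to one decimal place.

59.9 mOsm/kg

Calculated osmolality = 2·Na + glucose/18 + BUN/2.8
= 2·143 + 70/18 + 9/2.8
= 286 + 3.89 + 3.21
= 293.1 mOsm/kg ≈ 293.1 mOsm/kg
Osmolar gap = measured − calculated = 353 − 293.1 = 59.9 mOsm/kg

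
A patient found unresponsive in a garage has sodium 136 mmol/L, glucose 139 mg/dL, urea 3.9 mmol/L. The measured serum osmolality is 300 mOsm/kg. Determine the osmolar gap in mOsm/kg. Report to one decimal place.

16.4 mOsm/kg

Calculated osmolality = 2·Na + glucose/18 + urea
= 2·136 + 139/18 + 3.9
= 272 + 7.72 + 3.90
= 283.62 mOsm/kg ≈ 283.6 mOsm/kg
Osmolar gap = measured − calculated = 300 − 283.6 = 16.4 mOsm/kg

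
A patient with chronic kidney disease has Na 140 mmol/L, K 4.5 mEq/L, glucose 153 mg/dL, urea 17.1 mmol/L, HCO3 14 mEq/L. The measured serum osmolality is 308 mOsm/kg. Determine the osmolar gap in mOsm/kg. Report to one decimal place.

2.4 mOsm/kg

Calculated osmolality = 2·Na + glucose/18 + urea
= 2·140 + 153/18 + 17.1
= 280 + 8.50 + 17.10
= 305.6 mOsm/kg ≈ 305.6 mOsm/kg
Osmolar gap = measured − calculated = 308 − 305.6 = 2.4 mOsm/kg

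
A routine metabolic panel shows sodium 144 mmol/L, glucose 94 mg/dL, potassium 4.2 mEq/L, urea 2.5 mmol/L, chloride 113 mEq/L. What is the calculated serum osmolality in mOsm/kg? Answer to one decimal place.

Calculated osmolality = 2·Na + glucose/18 + urea
= 2·144 + 94/18 + 2.5
= 288 + 5.22 + 2.50
= 295.72 mOsm/kg

295.7 mOsm/kg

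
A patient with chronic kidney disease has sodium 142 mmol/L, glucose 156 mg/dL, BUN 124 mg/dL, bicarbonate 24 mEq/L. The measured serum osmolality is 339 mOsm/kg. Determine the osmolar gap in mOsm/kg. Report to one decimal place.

2.0 mOsm/kg

Calculated osmolality = 2·Na + glucose/18 + BUN/2.8
= 2·142 + 156/18 + 124/2.8
= 284 + 8.67 + 44.29
= 336.96 mOsm/kg ≈ 337.0 mOsm/kg
Osmolar gap = measured − calculated = 339 − 337.0 = 2.0 mOsm/kg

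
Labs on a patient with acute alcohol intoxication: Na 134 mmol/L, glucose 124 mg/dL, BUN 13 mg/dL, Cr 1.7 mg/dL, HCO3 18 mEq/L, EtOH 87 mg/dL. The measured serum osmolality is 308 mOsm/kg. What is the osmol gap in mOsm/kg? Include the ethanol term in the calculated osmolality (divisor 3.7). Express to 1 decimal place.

Calculated osmolality = 2·Na + glucose/18 + BUN/2.8 + ethanol/3.7
= 2·134 + 124/18 + 13/2.8 + 87/3.7
= 268 + 6.89 + 4.64 + 23.51
= 303.04 mOsm/kg ≈ 303.0 mOsm/kg
Osmolar gap = measured − calculated = 308 − 303.0 = 5.0 mOsm/kg

5.0 mOsm/kg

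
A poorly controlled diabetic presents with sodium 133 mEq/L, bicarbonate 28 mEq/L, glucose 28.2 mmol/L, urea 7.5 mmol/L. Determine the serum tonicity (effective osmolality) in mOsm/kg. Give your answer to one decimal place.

294.2 mOsm/kg

Effective osmolality excludes urea (freely permeant across cell membranes):
2·Na + glucose
= 2·133 + 28.2
= 266 + 28.2
= 294.2 mOsm/kg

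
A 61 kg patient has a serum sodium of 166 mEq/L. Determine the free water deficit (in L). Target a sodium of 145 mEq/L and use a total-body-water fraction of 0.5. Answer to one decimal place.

4.4 L

TBW = 0.5 · 61 = 30.5 L
Free water deficit = TBW · (Na/145 − 1)
= 30.5 · (166/145 − 1)
= 30.5 · 0.1448
= 4.42 L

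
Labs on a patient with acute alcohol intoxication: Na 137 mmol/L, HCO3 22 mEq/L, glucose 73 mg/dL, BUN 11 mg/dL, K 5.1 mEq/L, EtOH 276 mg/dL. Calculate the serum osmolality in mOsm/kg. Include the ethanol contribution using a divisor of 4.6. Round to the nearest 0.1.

342.0 mOsm/kg

Calculated osmolality = 2·Na + glucose/18 + BUN/2.8 + ethanol/4.6
= 2·137 + 73/18 + 11/2.8 + 276/4.6
= 274 + 4.06 + 3.93 + 60
= 341.99 mOsm/kg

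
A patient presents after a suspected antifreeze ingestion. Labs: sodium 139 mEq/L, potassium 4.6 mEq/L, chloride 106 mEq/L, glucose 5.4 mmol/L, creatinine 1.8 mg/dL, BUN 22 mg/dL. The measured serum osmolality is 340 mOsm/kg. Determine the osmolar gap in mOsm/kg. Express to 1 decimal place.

Calculated osmolality = 2·Na + glucose + BUN/2.8
= 2·139 + 5.4 + 22/2.8
= 278 + 5.40 + 7.86
= 291.26 mOsm/kg ≈ 291.3 mOsm/kg
Osmolar gap = measured − calculated = 340 − 291.3 = 48.7 mOsm/kg

48.7 mOsm/kg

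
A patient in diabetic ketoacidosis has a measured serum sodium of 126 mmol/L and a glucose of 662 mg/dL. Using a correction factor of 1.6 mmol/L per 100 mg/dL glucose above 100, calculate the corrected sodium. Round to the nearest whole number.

Corrected Na = measured Na + 1.6 · (glucose − 100)/100
= 126 + 1.6 · (662 − 100)/100
= 126 + 9
= 135 mmol/L

135 mmol/L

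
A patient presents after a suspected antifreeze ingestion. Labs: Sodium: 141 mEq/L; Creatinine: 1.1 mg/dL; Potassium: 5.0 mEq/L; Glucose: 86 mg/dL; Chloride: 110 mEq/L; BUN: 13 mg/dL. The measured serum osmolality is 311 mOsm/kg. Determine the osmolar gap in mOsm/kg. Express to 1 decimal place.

19.6 mOsm/kg

Calculated osmolality = 2·Na + glucose/18 + BUN/2.8
= 2·141 + 86/18 + 13/2.8
= 282 + 4.78 + 4.64
= 291.42 mOsm/kg ≈ 291.4 mOsm/kg
Osmolar gap = measured − calculated = 311 − 291.4 = 19.6 mOsm/kg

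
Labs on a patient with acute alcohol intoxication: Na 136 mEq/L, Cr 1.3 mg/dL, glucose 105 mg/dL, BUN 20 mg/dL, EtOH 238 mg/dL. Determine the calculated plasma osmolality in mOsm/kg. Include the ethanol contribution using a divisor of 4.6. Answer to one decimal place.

Calculated osmolality = 2·Na + glucose/18 + BUN/2.8 + ethanol/4.6
= 2·136 + 105/18 + 20/2.8 + 238/4.6
= 272 + 5.83 + 7.14 + 51.74
= 336.71 mOsm/kg

336.7 mOsm/kg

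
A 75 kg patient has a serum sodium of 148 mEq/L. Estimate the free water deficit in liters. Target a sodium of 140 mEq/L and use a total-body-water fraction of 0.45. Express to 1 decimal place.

TBW = 0.45 · 75 = 33.75 L
Free water deficit = TBW · (Na/140 − 1)
= 33.75 · (148/140 − 1)
= 33.75 · 0.0571
= 1.93 L

1.9 L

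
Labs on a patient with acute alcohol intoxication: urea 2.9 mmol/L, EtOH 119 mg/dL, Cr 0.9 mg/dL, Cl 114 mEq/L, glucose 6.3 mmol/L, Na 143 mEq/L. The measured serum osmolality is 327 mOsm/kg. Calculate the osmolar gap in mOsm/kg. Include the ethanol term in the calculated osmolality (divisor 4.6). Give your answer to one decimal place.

5.9 mOsm/kg

Calculated osmolality = 2·Na + glucose + urea + ethanol/4.6
= 2·143 + 6.3 + 2.9 + 119/4.6
= 286 + 6.30 + 2.90 + 25.87
= 321.07 mOsm/kg ≈ 321.1 mOsm/kg
Osmolar gap = measured − calculated = 327 − 321.1 = 5.9 mOsm/kg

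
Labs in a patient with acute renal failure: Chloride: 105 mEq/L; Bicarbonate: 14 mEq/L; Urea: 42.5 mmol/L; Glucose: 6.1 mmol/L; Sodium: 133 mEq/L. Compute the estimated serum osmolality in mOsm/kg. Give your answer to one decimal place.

314.6 mOsm/kg

Calculated osmolality = 2·Na + glucose + urea
= 2·133 + 6.1 + 42.5
= 266 + 6.10 + 42.50
= 314.6 mOsm/kg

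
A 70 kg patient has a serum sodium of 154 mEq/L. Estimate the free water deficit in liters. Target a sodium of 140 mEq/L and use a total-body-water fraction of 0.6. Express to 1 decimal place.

4.2 L

TBW = 0.6 · 70 = 42 L
Free water deficit = TBW · (Na/140 − 1)
= 42 · (154/140 − 1)
= 42 · 0.1
= 4.2 L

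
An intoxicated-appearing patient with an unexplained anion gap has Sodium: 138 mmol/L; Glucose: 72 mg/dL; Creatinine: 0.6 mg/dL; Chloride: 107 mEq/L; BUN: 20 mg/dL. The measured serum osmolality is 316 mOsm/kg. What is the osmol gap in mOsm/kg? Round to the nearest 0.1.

Calculated osmolality = 2·Na + glucose/18 + BUN/2.8
= 2·138 + 72/18 + 20/2.8
= 276 + 4 + 7.14
= 287.14 mOsm/kg ≈ 287.1 mOsm/kg
Osmolar gap = measured − calculated = 316 − 287.1 = 28.9 mOsm/kg

28.9 mOsm/kg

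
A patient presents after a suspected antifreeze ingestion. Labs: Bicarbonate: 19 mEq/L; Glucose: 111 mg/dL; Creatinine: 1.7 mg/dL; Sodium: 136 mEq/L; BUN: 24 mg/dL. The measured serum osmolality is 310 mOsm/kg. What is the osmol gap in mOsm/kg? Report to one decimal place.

Calculated osmolality = 2·Na + glucose/18 + BUN/2.8
= 2·136 + 111/18 + 24/2.8
= 272 + 6.17 + 8.57
= 286.74 mOsm/kg ≈ 286.7 mOsm/kg
Osmolar gap = measured − calculated = 310 − 286.7 = 23.3 mOsm/kg

23.3 mOsm/kg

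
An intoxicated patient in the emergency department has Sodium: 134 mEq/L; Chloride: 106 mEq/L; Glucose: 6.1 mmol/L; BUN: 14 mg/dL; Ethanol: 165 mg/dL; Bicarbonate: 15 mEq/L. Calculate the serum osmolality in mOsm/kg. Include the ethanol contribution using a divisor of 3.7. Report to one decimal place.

323.7 mOsm/kg

Calculated osmolality = 2·Na + glucose + BUN/2.8 + ethanol/3.7
= 2·134 + 6.1 + 14/2.8 + 165/3.7
= 268 + 6.10 + 5 + 44.59
= 323.69 mOsm/kg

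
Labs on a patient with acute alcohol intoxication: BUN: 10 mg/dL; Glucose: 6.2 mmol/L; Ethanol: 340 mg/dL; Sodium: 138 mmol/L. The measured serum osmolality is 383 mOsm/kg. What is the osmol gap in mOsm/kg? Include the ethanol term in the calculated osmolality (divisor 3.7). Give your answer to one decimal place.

5.3 mOsm/kg

Calculated osmolality = 2·Na + glucose + BUN/2.8 + ethanol/3.7
= 2·138 + 6.2 + 10/2.8 + 340/3.7
= 276 + 6.20 + 3.57 + 91.89
= 377.66 mOsm/kg ≈ 377.7 mOsm/kg
Osmolar gap = measured − calculated = 383 − 377.7 = 5.3 mOsm/kg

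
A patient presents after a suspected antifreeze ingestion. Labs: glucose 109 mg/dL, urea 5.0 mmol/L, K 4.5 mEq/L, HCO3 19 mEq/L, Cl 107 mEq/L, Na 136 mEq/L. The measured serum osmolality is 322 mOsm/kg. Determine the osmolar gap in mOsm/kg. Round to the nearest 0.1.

Calculated osmolality = 2·Na + glucose/18 + urea
= 2·136 + 109/18 + 5
= 272 + 6.06 + 5
= 283.06 mOsm/kg ≈ 283.1 mOsm/kg
Osmolar gap = measured − calculated = 322 − 283.1 = 38.9 mOsm/kg

38.9 mOsm/kg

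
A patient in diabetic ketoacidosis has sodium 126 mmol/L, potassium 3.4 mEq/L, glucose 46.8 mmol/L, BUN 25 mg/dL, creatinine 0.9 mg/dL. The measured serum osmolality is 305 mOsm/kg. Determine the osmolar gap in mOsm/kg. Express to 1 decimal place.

-2.7 mOsm/kg

Calculated osmolality = 2·Na + glucose + BUN/2.8
= 2·126 + 46.8 + 25/2.8
= 252 + 46.80 + 8.93
= 307.73 mOsm/kg ≈ 307.7 mOsm/kg
Osmolar gap = measured − calculated = 305 − 307.7 = -2.7 mOsm/kg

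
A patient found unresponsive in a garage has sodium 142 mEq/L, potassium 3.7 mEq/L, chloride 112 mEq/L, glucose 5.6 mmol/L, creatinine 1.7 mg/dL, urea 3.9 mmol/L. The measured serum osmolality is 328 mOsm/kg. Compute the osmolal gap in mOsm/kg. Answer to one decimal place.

34.5 mOsm/kg

Calculated osmolality = 2·Na + glucose + urea
= 2·142 + 5.6 + 3.9
= 284 + 5.60 + 3.90
= 293.5 mOsm/kg ≈ 293.5 mOsm/kg
Osmolar gap = measured − calculated = 328 − 293.5 = 34.5 mOsm/kg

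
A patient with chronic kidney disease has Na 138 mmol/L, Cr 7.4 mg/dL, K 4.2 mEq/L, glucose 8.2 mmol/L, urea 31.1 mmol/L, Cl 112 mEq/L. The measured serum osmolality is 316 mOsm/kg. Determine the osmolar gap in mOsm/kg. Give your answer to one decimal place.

Calculated osmolality = 2·Na + glucose + urea
= 2·138 + 8.2 + 31.1
= 276 + 8.20 + 31.10
= 315.3 mOsm/kg ≈ 315.3 mOsm/kg
Osmolar gap = measured − calculated = 316 − 315.3 = 0.7 mOsm/kg

0.7 mOsm/kg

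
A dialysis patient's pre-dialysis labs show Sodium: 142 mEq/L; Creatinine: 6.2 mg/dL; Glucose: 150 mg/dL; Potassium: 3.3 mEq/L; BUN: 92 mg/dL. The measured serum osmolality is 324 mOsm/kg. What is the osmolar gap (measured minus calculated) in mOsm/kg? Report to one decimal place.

Calculated osmolality = 2·Na + glucose/18 + BUN/2.8
= 2·142 + 150/18 + 92/2.8
= 284 + 8.33 + 32.86
= 325.19 mOsm/kg ≈ 325.2 mOsm/kg
Osmolar gap = measured − calculated = 324 − 325.2 = -1.2 mOsm/kg

-1.2 mOsm/kg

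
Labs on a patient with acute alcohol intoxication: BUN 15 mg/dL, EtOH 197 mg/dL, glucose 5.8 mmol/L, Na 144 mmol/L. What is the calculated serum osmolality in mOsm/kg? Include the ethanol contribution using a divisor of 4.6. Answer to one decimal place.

Calculated osmolality = 2·Na + glucose + BUN/2.8 + ethanol/4.6
= 2·144 + 5.8 + 15/2.8 + 197/4.6
= 288 + 5.80 + 5.36 + 42.83
= 341.99 mOsm/kg

342.0 mOsm/kg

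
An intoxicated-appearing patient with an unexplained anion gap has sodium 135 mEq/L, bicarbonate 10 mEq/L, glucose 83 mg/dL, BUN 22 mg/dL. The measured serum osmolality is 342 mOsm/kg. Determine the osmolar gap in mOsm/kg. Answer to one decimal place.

59.5 mOsm/kg

Calculated osmolality = 2·Na + glucose/18 + BUN/2.8
= 2·135 + 83/18 + 22/2.8
= 270 + 4.61 + 7.86
= 282.47 mOsm/kg ≈ 282.5 mOsm/kg
Osmolar gap = measured − calculated = 342 − 282.5 = 59.5 mOsm/kg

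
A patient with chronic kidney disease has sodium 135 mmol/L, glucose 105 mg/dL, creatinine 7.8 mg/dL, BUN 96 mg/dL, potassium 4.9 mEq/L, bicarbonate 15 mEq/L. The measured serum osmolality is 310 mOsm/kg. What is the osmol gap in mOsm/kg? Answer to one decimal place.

-0.1 mOsm/kg

Calculated osmolality = 2·Na + glucose/18 + BUN/2.8
= 2·135 + 105/18 + 96/2.8
= 270 + 5.83 + 34.29
= 310.12 mOsm/kg ≈ 310.1 mOsm/kg
Osmolar gap = measured − calculated = 310 − 310.1 = -0.1 mOsm/kg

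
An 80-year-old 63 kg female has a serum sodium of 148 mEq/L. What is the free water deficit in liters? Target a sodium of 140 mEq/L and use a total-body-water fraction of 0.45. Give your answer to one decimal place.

1.6 L

TBW = 0.45 · 63 = 28.35 L
Free water deficit = TBW · (Na/140 − 1)
= 28.35 · (148/140 − 1)
= 28.35 · 0.0571
= 1.62 L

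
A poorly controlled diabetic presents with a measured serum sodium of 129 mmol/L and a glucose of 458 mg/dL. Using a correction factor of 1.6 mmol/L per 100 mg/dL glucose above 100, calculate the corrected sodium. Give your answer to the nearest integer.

135 mmol/L

Corrected Na = measured Na + 1.6 · (glucose − 100)/100
= 129 + 1.6 · (458 − 100)/100
= 129 + 5.7
= 134.7 mmol/L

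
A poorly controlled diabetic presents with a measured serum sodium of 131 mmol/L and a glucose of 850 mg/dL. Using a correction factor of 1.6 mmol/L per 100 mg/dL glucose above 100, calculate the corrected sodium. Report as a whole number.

143 mmol/L

Corrected Na = measured Na + 1.6 · (glucose − 100)/100
= 131 + 1.6 · (850 − 100)/100
= 131 + 12
= 143 mmol/L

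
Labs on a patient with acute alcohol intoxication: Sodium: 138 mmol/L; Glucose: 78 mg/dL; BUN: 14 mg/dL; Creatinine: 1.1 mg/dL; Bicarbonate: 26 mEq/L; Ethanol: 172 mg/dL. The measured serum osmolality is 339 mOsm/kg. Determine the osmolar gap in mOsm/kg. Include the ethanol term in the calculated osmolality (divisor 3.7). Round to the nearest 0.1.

Calculated osmolality = 2·Na + glucose/18 + BUN/2.8 + ethanol/3.7
= 2·138 + 78/18 + 14/2.8 + 172/3.7
= 276 + 4.33 + 5 + 46.49
= 331.82 mOsm/kg ≈ 331.8 mOsm/kg
Osmolar gap = measured − calculated = 339 − 331.8 = 7.2 mOsm/kg

7.2 mOsm/kg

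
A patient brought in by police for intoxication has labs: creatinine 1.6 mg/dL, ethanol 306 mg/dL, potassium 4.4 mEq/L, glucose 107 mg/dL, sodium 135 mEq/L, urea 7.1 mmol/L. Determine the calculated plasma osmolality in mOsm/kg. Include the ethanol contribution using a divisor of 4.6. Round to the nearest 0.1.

349.6 mOsm/kg

Calculated osmolality = 2·Na + glucose/18 + urea + ethanol/4.6
= 2·135 + 107/18 + 7.1 + 306/4.6
= 270 + 5.94 + 7.10 + 66.52
= 349.56 mOsm/kg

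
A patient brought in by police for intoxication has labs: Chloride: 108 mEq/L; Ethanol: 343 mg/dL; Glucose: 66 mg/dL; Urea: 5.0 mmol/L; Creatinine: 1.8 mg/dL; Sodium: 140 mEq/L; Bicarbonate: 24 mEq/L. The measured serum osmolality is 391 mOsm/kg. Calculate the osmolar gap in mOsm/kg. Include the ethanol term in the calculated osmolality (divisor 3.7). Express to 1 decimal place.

Calculated osmolality = 2·Na + glucose/18 + urea + ethanol/3.7
= 2·140 + 66/18 + 5 + 343/3.7
= 280 + 3.67 + 5 + 92.70
= 381.37 mOsm/kg ≈ 381.4 mOsm/kg
Osmolar gap = measured − calculated = 391 − 381.4 = 9.6 mOsm/kg

9.6 mOsm/kg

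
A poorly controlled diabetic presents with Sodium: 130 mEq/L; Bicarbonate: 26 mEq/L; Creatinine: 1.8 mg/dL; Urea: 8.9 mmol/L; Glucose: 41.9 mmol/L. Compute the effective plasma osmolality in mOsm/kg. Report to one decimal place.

301.9 mOsm/kg

Effective osmolality excludes urea (freely permeant across cell membranes):
2·Na + glucose
= 2·130 + 41.9
= 260 + 41.9
= 301.9 mOsm/kg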